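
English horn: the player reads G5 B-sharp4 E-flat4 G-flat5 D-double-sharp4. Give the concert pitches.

C5 E#4 Ab3 Cb5 G##3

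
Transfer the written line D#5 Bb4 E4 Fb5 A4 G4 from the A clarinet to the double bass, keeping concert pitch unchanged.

First find concert pitch: the A clarinet sounds a minor third below written, so D#5 Bb4 E4 Fb5 A4 G4 sounds B#4 G4 C#4 Db5 F#4 E4.
Then write for double bass: it sounds a perfect octave below written, so the part must be a perfect octave above concert.
B#4 → B#5
G4 → G5
C#4 → C#5
Db5 → Db6
F#4 → F#5
E4 → E5

B#5 G5 C#5 Db6 F#5 E5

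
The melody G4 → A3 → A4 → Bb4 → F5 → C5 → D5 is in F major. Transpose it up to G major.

From F up to G is a major second; apply that to each pitch.
G4 becomes A4
A3 becomes B3
A4 becomes B4
Bb4 becomes C5
F5 becomes G5
C5 becomes D5
D5 becomes E5

A4 B3 B4 C5 G5 D5 E5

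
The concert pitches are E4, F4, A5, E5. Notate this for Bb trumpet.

The Bb trumpet sounds a major second below written, so the written part must be a major second above concert — transpose each note up.
E4 -> F#4
F4 -> G4
A5 -> B5
E5 -> F#5

F#4 G4 B5 F#5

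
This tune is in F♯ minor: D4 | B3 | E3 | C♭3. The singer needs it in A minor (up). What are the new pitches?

F4 D4 G3 Ebb3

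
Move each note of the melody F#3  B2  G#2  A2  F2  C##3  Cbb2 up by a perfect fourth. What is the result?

B3 E3 C#3 D3 Bb2 F##3 Fbb2

F#3 up a perfect fourth is B3.
B2: a fourth up reaches E, and 5 semitones makes it E3.
A perfect fourth up from G#2 gives C#3.
A perfect fourth up from A2 gives D3.
F2: a fourth up reaches B, and 5 semitones makes it Bb2.
A perfect fourth up from C##3 gives F##3.
Cbb2: a fourth up reaches F, and 5 semitones makes it Fbb2.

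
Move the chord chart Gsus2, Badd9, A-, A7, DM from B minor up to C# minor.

Asus2 C#add9 B- B7 EM

B minor up to C# minor is a major second; each chord root moves by that interval while the quality stays the same.
Gsus2: root G up a major second → A, giving Asus2.
Badd9: root B up a major second → C#, giving C#add9.
A-: root A up a major second → B, giving B-.
A7: root A up a major second → B, giving B7.
DM: root D up a major second → E, giving EM.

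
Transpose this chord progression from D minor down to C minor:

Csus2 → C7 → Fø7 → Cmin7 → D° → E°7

Bbsus2 Bb7 Ebø7 Bbmin7 C° D°7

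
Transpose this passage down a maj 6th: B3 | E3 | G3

D3 G2 Bb2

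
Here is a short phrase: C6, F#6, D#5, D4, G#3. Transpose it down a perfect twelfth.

F4 B4 G#3 G2 C#2

A perfect twelfth down from C6 gives F4.
F#6 down a perfect twelfth is B4.
D#5: a twelfth down reaches G, and 19 semitones makes it G#3.
D4 down a perfect twelfth is G2.
A perfect twelfth down from G#3 gives C#2.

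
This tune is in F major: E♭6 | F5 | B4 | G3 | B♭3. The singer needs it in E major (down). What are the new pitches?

D6 E5 A#4 F#3 A3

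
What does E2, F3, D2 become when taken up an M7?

D#3 E4 C#3

E2 up a major seventh is D#3.
F3: a seventh up reaches E, and 11 semitones makes it E4.
D2: a seventh up reaches C, and 11 semitones makes it C#3.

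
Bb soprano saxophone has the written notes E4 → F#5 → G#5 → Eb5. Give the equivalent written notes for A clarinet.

F4 G5 A5 Fb5

First find concert pitch: the Bb soprano saxophone sounds a major second below written, so E4 F#5 G#5 Eb5 sounds D4 E5 F#5 Db5.
Then write for A clarinet: it sounds a minor third below written, so the part must be a minor third above concert.
D4 → F4
E5 → G5
F#5 → A5
Db5 → Fb5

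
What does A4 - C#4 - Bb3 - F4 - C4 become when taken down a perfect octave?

A4: an octave down reaches A, and 12 semitones makes it A3.
A perfect octave down from C#4 gives C#3.
Bb3: an octave down reaches B, and 12 semitones makes it Bb2.
F4: an octave down reaches F, and 12 semitones makes it F3.
C4: an octave down reaches C, and 12 semitones makes it C3.

A3 C#3 Bb2 F3 C3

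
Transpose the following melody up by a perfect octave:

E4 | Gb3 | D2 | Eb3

E4 to E5
Gb3 to Gb4
D2 to D3
Eb3 to Eb4

E5 Gb4 D3 Eb4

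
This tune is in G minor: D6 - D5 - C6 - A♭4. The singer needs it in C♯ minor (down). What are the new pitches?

G#5 G#4 F#5 D4

From G down to C♯ is a diminished fifth; apply that to each pitch.
D6 → G#5
D5 → G#4
C6 → F#5
Ab4 → D4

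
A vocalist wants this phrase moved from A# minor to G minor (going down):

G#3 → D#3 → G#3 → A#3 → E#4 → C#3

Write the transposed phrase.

F3 C3 F3 G3 D4 Bb2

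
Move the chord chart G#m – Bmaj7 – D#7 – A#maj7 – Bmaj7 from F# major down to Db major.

Ebm Gbmaj7 Bb7 Fmaj7 Gbmaj7

F# major down to Db major is an augmented third; each chord root moves by that interval while the quality stays the same.
G#m: root G# down an augmented third → Eb, giving Ebm.
Bmaj7: root B down an augmented third → Gb, giving Gbmaj7.
D#7: root D# down an augmented third → Bb, giving Bb7.
A#maj7: root A# down an augmented third → F, giving Fmaj7.
Bmaj7: root B down an augmented third → Gb, giving Gbmaj7.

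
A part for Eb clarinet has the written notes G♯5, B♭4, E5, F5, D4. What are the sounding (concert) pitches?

B5 Db5 G5 Ab5 F4

Written C4 on the Eb clarinet sounds as Eb4, a minor third higher; apply that shift to every note.
G#5 to B5
Bb4 to Db5
E5 to G5
F5 to Ab5
D4 to F4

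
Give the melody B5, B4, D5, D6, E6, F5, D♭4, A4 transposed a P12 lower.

E4 E3 G3 G4 A4 Bb3 Gb2 D3

B5 gives E4
B4 gives E3
D5 gives G3
D6 gives G4
E6 gives A4
F5 gives Bb3
Db4 gives Gb2
A4 gives D3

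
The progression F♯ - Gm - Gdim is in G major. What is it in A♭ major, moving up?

G Abm Abdim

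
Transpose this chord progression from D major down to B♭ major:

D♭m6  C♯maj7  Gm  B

Bbbm6 Amaj7 Ebm G

D major down to B♭ major is a major third; each chord root moves by that interval while the quality stays the same.
D♭m6: root D♭ down a major third → Bbb, giving Bbbm6.
C♯maj7: root C♯ down a major third → A, giving Amaj7.
Gm: root G down a major third → Eb, giving Ebm.
B: root B down a major third → G, giving G.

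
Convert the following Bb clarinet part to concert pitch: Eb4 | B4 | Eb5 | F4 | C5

Db4 A4 Db5 Eb4 Bb4

Written C4 on the Bb clarinet sounds as Bb3, a major second lower; apply that shift to every note.
Eb4 → Db4
B4 → A4
Eb5 → Db5
F4 → Eb4
C5 → Bb4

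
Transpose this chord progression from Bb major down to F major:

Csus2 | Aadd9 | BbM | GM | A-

Gsus2 Eadd9 FM DM E-

Bb major down to F major is a perfect fourth; each chord root moves by that interval while the quality stays the same.
Csus2: root C down a perfect fourth → G, giving Gsus2.
Aadd9: root A down a perfect fourth → E, giving Eadd9.
BbM: root Bb down a perfect fourth → F, giving FM.
GM: root G down a perfect fourth → D, giving DM.
A-: root A down a perfect fourth → E, giving E-.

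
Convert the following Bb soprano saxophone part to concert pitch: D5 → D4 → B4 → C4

Written C4 on the Bb soprano saxophone sounds as Bb3, a major second lower; apply that shift to every note.
D5 gives C5
D4 gives C4
B4 gives A4
C4 gives Bb3

C5 C4 A4 Bb3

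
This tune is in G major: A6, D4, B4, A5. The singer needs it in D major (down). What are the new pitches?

E6 A3 F#4 E5

G major to D major down is a perfect fourth, so every note moves down by that interval.
A6 -> E6
D4 -> A3
B4 -> F#4
A5 -> E5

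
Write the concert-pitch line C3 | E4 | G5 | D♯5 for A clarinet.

Eb3 G4 Bb5 F#5

Written C4 sounds as A3 on the A clarinet, so concert pitches are written a minor third up.
C3 to Eb3
E4 to G4
G5 to Bb5
D#5 to F#5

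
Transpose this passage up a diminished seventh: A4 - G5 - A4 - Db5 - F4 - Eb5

A4 to Gb5
G5 to Fb6
A4 to Gb5
Db5 to Cbb6
F4 to Ebb5
Eb5 to Dbb6

Gb5 Fb6 Gb5 Cbb6 Ebb5 Dbb6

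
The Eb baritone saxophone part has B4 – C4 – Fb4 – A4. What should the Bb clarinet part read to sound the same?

First find concert pitch: the Eb baritone saxophone sounds a major thirteenth below written, so B4 C4 Fb4 A4 sounds D3 Eb2 Abb2 C3.
Then write for Bb clarinet: it sounds a major second below written, so the part must be a major second above concert.
D3 → E3
Eb2 → F2
Abb2 → Bbb2
C3 → D3

E3 F2 Bbb2 D3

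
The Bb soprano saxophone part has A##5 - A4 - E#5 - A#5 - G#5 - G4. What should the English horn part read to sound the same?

D##6 D5 A#5 D#6 C#6 C5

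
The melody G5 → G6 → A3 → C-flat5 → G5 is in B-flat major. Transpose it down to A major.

F#5 F#6 G#3 Bb4 F#5

From B-flat down to A is a minor second; apply that to each pitch.
G5 to F#5
G6 to F#6
A3 to G#3
Cb5 to Bb4
G5 to F#5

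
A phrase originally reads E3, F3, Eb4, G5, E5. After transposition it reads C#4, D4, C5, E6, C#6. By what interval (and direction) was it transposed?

up a major sixth

Take the first pair: E3 → C#4. E to C spans 6 letter names, so the interval is some kind of sixth.
E3 to C#4 is 9 semitones, which makes it a major sixth; the second version is higher, so the direction is up.
Checking another pair — E5 → C#6 — gives the same interval.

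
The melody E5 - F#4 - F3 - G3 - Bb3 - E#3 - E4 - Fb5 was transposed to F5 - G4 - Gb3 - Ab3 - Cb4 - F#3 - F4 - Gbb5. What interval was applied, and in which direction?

From E5 to F5 is 2 letter names — a second of some quality.
E5 to F5 is 1 semitone, which makes it a minor second; the second version is higher, so the direction is up.
Checking another pair — Fb5 → Gbb5 — gives the same interval.

up a minor second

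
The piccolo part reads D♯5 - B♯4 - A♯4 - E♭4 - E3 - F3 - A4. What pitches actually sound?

D#6 B#5 A#5 Eb5 E4 F4 A5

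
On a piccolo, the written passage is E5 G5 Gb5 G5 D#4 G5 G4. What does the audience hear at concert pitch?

The piccolo sounds a perfect octave above written, so transpose each written note up a perfect octave.
E5 gives E6
G5 gives G6
Gb5 gives Gb6
G5 gives G6
D#4 gives D#5
G5 gives G6
G4 gives G5

E6 G6 Gb6 G6 D#5 G6 G5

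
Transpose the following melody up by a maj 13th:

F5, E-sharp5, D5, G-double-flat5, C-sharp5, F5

F5 -> D7
E#5 -> C##7
D5 -> B6
Gbb5 -> Ebb7
C#5 -> A#6
F5 -> D7

D7 C##7 B6 Ebb7 A#6 D7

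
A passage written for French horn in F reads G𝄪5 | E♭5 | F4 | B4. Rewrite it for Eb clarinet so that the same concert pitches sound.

First find concert pitch: the French horn in F sounds a perfect fifth below written, so G𝄪5 E♭5 F4 B4 sounds C##5 Ab4 Bb3 E4.
Then write for Eb clarinet: it sounds a minor third above written, so the part must be a minor third below concert.
C##5 → A##4
Ab4 → F4
Bb3 → G3
E4 → C#4

A##4 F4 G3 C#4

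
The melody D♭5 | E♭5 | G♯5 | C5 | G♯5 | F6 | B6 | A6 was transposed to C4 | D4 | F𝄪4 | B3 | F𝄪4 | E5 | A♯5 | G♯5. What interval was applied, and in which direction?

down a minor ninth

Take the first pair: Db5 → C4. D to C spans 9 letter names, so the interval is some kind of ninth.
C4 to Db5 is 13 semitones, which makes it a minor ninth; the second version is lower, so the direction is down.
Checking another pair — A6 → G#5 — gives the same interval.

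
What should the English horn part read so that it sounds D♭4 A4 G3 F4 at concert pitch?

Written C4 sounds as F3 on the English horn, so concert pitches are written a perfect fifth up.
Db4 -> Ab4
A4 -> E5
G3 -> D4
F4 -> C5

Ab4 E5 D4 C5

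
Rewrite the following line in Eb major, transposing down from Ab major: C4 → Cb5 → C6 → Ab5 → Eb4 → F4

G3 Gb4 G5 Eb5 Bb3 C4

From Ab down to Eb is a perfect fourth; apply that to each pitch.
C4 becomes G3
Cb5 becomes Gb4
C6 becomes G5
Ab5 becomes Eb5
Eb4 becomes Bb3
F4 becomes C4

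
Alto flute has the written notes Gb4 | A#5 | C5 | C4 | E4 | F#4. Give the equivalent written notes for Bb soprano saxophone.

Eb4 F##5 A4 A3 C#4 D#4

First find concert pitch: the alto flute sounds a perfect fourth below written, so Gb4 A#5 C5 C4 E4 F#4 sounds Db4 E#5 G4 G3 B3 C#4.
Then write for Bb soprano saxophone: it sounds a major second below written, so the part must be a major second above concert.
Db4 → Eb4
E#5 → F##5
G4 → A4
G3 → A3
B3 → C#4
C#4 → D#4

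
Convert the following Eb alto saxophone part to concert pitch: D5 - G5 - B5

F4 Bb4 D5

Written C4 on the Eb alto saxophone sounds as Eb3, a major sixth lower; apply that shift to every note.
D5 becomes F4
G5 becomes Bb4
B5 becomes D5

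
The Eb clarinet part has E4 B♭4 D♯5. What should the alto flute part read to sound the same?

First find concert pitch: the Eb clarinet sounds a minor third above written, so E4 B♭4 D♯5 sounds G4 Db5 F#5.
Then write for alto flute: it sounds a perfect fourth below written, so the part must be a perfect fourth above concert.
G4 → C5
Db5 → Gb5
F#5 → B5

C5 Gb5 B5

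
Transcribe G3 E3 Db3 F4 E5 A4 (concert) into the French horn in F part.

The French horn in F sounds a perfect fifth below written, so the written part must be a perfect fifth above concert — transpose each note up.
G3 → D4
E3 → B3
Db3 → Ab3
F4 → C5
E5 → B5
A4 → E5

D4 B3 Ab3 C5 B5 E5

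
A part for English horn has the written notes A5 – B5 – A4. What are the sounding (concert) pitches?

D5 E5 D4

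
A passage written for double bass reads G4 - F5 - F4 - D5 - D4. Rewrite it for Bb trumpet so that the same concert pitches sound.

First find concert pitch: the double bass sounds a perfect octave below written, so G4 F5 F4 D5 D4 sounds G3 F4 F3 D4 D3.
Then write for Bb trumpet: it sounds a major second below written, so the part must be a major second above concert.
G3 → A3
F4 → G4
F3 → G3
D4 → E4
D3 → E3

A3 G4 G3 E4 E3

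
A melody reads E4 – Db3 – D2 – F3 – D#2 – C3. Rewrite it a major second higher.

F#4 Eb3 E2 G3 E#2 D3

A major second up from E4 gives F#4.
A major second up from Db3 gives Eb3.
A major second up from D2 gives E2.
F3: a second up reaches G, and 2 semitones makes it G3.
A major second up from D#2 gives E#2.
A major second up from C3 gives D3.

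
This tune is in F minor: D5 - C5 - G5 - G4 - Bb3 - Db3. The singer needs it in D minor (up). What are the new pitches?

F minor to D minor up is a major sixth, so every note moves up by that interval.
D5 → B5
C5 → A5
G5 → E6
G4 → E5
Bb3 → G4
Db3 → Bb3

B5 A5 E6 E5 G4 Bb3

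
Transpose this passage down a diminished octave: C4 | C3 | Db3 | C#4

C4 gives C#3
C3 gives C#2
Db3 gives D2
C#4 gives C##3

C#3 C#2 D2 C##3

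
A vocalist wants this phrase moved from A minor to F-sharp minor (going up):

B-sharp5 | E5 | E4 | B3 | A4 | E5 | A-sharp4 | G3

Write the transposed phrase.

A minor to F-sharp minor up is a major sixth, so every note moves up by that interval.
B#5 -> G##6
E5 -> C#6
E4 -> C#5
B3 -> G#4
A4 -> F#5
E5 -> C#6
A#4 -> F##5
G3 -> E4

G##6 C#6 C#5 G#4 F#5 C#6 F##5 E4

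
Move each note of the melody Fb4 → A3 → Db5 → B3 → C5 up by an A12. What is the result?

C6 E#5 A6 F##5 G#6

Fb4 gives C6
A3 gives E#5
Db5 gives A6
B3 gives F##5
C5 gives G#6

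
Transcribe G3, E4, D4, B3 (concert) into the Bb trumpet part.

Written C4 sounds as Bb3 on the Bb trumpet, so concert pitches are written a major second up.
G3 to A3
E4 to F#4
D4 to E4
B3 to C#4

A3 F#4 E4 C#4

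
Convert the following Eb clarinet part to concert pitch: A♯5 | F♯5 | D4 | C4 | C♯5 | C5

C#6 A5 F4 Eb4 E5 Eb5

Written C4 on the Eb clarinet sounds as Eb4, a minor third higher; apply that shift to every note.
A#5 gives C#6
F#5 gives A5
D4 gives F4
C4 gives Eb4
C#5 gives E5
C5 gives Eb5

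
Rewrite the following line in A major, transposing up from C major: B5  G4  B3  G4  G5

G#6 E5 G#4 E5 E6

C major to A major up is a major sixth, so every note moves up by that interval.
B5 gives G#6
G4 gives E5
B3 gives G#4
G4 gives E5
G5 gives E6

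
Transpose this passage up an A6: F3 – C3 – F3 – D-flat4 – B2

D#4 A#3 D#4 B4 G##3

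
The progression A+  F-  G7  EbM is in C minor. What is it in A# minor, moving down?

C minor down to A# minor is a diminished third; each chord root moves by that interval while the quality stays the same.
A+: root A down a diminished third → F##, giving F##+.
F-: root F down a diminished third → D#, giving D#-.
G7: root G down a diminished third → E#, giving E#7.
EbM: root Eb down a diminished third → C#, giving C#M.

F##+ D#- E#7 C#M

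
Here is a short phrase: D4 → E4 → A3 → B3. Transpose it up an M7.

C#5 D#5 G#4 A#4

D4 becomes C#5
E4 becomes D#5
A3 becomes G#4
B3 becomes A#4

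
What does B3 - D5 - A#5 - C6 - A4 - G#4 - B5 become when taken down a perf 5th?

E3 G4 D#5 F5 D4 C#4 E5

B3: a fifth down reaches E, and 7 semitones makes it E3.
D5 down a perfect fifth is G4.
A#5 down a perfect fifth is D#5.
C6: a fifth down reaches F, and 7 semitones makes it F5.
A4 down a perfect fifth is D4.
G#4: a fifth down reaches C, and 7 semitones makes it C#4.
A perfect fifth down from B5 gives E5.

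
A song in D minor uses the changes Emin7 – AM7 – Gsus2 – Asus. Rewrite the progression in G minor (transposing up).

D minor up to G minor is a perfect fourth; each chord root moves by that interval while the quality stays the same.
Emin7: root E up a perfect fourth → A, giving Amin7.
AM7: root A up a perfect fourth → D, giving DM7.
Gsus2: root G up a perfect fourth → C, giving Csus2.
Asus: root A up a perfect fourth → D, giving Dsus.

Amin7 DM7 Csus2 Dsus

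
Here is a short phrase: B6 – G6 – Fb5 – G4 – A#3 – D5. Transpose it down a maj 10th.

B6 → G5
G6 → Eb5
Fb5 → Dbb4
G4 → Eb3
A#3 → F#2
D5 → Bb3

G5 Eb5 Dbb4 Eb3 F#2 Bb3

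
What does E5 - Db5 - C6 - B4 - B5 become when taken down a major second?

D5 Cb5 Bb5 A4 A5

E5 to D5
Db5 to Cb5
C6 to Bb5
B4 to A4
B5 to A5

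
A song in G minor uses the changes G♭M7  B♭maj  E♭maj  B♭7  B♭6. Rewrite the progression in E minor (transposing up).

EbM7 Gmaj Cmaj G7 G6

G minor up to E minor is a major sixth; each chord root moves by that interval while the quality stays the same.
G♭M7: root G♭ up a major sixth → Eb, giving EbM7.
B♭maj: root B♭ up a major sixth → G, giving Gmaj.
E♭maj: root E♭ up a major sixth → C, giving Cmaj.
B♭7: root B♭ up a major sixth → G, giving G7.
B♭6: root B♭ up a major sixth → G, giving G6.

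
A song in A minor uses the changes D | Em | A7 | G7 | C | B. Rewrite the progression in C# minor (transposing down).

A minor down to C# minor is a minor sixth; each chord root moves by that interval while the quality stays the same.
D: root D down a minor sixth → F#, giving F#.
Em: root E down a minor sixth → G#, giving G#m.
A7: root A down a minor sixth → C#, giving C#7.
G7: root G down a minor sixth → B, giving B7.
C: root C down a minor sixth → E, giving E.
B: root B down a minor sixth → D#, giving D#.

F# G#m C#7 B7 E D#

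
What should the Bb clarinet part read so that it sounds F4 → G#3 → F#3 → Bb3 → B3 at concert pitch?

Written C4 sounds as Bb3 on the Bb clarinet, so concert pitches are written a major second up.
F4 -> G4
G#3 -> A#3
F#3 -> G#3
Bb3 -> C4
B3 -> C#4

G4 A#3 G#3 C4 C#4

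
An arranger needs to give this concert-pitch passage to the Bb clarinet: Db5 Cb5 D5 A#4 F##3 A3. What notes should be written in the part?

The Bb clarinet sounds a major second below written, so the written part must be a major second above concert — transpose each note up.
Db5 to Eb5
Cb5 to Db5
D5 to E5
A#4 to B#4
F##3 to G##3
A3 to B3

Eb5 Db5 E5 B#4 G##3 B3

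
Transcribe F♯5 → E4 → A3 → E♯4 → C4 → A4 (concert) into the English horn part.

The English horn sounds a perfect fifth below written, so the written part must be a perfect fifth above concert — transpose each note up.
F#5 becomes C#6
E4 becomes B4
A3 becomes E4
E#4 becomes B#4
C4 becomes G4
A4 becomes E5

C#6 B4 E4 B#4 G4 E5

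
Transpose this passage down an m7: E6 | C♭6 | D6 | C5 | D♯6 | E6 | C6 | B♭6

F#5 Db5 E5 D4 E#5 F#5 D5 C6

E6 gives F#5
Cb6 gives Db5
D6 gives E5
C5 gives D4
D#6 gives E#5
E6 gives F#5
C6 gives D5
Bb6 gives C6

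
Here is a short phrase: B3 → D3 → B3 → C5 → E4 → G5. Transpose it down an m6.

D#3 F#2 D#3 E4 G#3 B4

B3 -> D#3
D3 -> F#2
B3 -> D#3
C5 -> E4
E4 -> G#3
G5 -> B4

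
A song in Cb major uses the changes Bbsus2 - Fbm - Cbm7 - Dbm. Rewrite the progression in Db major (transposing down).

Csus2 Gbm Dbm7 Ebm

Cb major down to Db major is a minor seventh; each chord root moves by that interval while the quality stays the same.
Bbsus2: root Bb down a minor seventh → C, giving Csus2.
Fbm: root Fb down a minor seventh → Gb, giving Gbm.
Cbm7: root Cb down a minor seventh → Db, giving Dbm7.
Dbm: root Db down a minor seventh → Eb, giving Ebm.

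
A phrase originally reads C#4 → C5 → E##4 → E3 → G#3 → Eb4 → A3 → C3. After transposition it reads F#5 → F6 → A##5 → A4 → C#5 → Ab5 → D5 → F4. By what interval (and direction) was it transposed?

up a perfect eleventh

From C#4 to F#5 is 11 letter names — an eleventh of some quality.
C#4 to F#5 is 17 semitones, which makes it a perfect eleventh; the second version is higher, so the direction is up.
Checking another pair — C3 → F4 — gives the same interval.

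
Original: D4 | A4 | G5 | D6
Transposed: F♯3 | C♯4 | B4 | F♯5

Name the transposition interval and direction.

Take the first pair: D4 → F#3. D to F spans 6 letter names, so the interval is some kind of sixth.
F#3 to D4 is 8 semitones, which makes it a minor sixth; the second version is lower, so the direction is down.
Checking another pair — D6 → F#5 — gives the same interval.

down a minor sixth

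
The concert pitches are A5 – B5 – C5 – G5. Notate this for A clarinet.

C6 D6 Eb5 Bb5

The A clarinet sounds a minor third below written, so the written part must be a minor third above concert — transpose each note up.
A5 -> C6
B5 -> D6
C5 -> Eb5
G5 -> Bb5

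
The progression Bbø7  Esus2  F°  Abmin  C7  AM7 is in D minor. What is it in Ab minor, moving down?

D minor down to Ab minor is an augmented fourth; each chord root moves by that interval while the quality stays the same.
Bbø7: root Bb down an augmented fourth → Fb, giving Fbø7.
Esus2: root E down an augmented fourth → Bb, giving Bbsus2.
F°: root F down an augmented fourth → Cb, giving Cb°.
Abmin: root Ab down an augmented fourth → Ebb, giving Ebbmin.
C7: root C down an augmented fourth → Gb, giving Gb7.
AM7: root A down an augmented fourth → Eb, giving EbM7.

Fbø7 Bbsus2 Cb° Ebbmin Gb7 EbM7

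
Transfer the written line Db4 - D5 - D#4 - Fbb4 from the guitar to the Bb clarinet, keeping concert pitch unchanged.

First find concert pitch: the guitar sounds a perfect octave below written, so Db4 D5 D#4 Fbb4 sounds Db3 D4 D#3 Fbb3.
Then write for Bb clarinet: it sounds a major second below written, so the part must be a major second above concert.
Db3 → Eb3
D4 → E4
D#3 → E#3
Fbb3 → Gbb3

Eb3 E4 E#3 Gbb3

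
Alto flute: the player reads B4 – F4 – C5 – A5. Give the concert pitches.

F#4 C4 G4 E5

The alto flute sounds a perfect fourth below written, so transpose each written note down a perfect fourth.
B4 gives F#4
F4 gives C4
C5 gives G4
A5 gives E5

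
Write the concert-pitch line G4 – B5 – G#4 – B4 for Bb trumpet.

Written C4 sounds as Bb3 on the Bb trumpet, so concert pitches are written a major second up.
G4 becomes A4
B5 becomes C#6
G#4 becomes A#4
B4 becomes C#5

A4 C#6 A#4 C#5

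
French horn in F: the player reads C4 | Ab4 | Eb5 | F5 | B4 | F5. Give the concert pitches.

F3 Db4 Ab4 Bb4 E4 Bb4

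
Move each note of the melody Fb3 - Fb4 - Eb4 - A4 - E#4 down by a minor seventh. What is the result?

Gb2 Gb3 F3 B3 F##3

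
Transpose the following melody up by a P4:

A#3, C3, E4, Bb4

A#3: a fourth up reaches D, and 5 semitones makes it D#4.
A perfect fourth up from C3 gives F3.
A perfect fourth up from E4 gives A4.
Bb4: a fourth up reaches E, and 5 semitones makes it Eb5.

D#4 F3 A4 Eb5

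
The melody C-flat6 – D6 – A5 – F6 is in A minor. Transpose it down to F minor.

Abb5 Bb5 F5 Db6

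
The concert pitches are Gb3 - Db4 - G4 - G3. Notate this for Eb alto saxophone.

Eb4 Bb4 E5 E4

Written C4 sounds as Eb3 on the Eb alto saxophone, so concert pitches are written a major sixth up.
Gb3 gives Eb4
Db4 gives Bb4
G4 gives E5
G3 gives E4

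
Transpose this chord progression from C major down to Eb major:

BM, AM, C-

DM CM Eb-

C major down to Eb major is a major sixth; each chord root moves by that interval while the quality stays the same.
BM: root B down a major sixth → D, giving DM.
AM: root A down a major sixth → C, giving CM.
C-: root C down a major sixth → Eb, giving Eb-.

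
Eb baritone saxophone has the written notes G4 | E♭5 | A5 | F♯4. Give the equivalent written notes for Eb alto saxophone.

First find concert pitch: the Eb baritone saxophone sounds a major thirteenth below written, so G4 E♭5 A5 F♯4 sounds Bb2 Gb3 C4 A2.
Then write for Eb alto saxophone: it sounds a major sixth below written, so the part must be a major sixth above concert.
Bb2 → G3
Gb3 → Eb4
C4 → A4
A2 → F#3

G3 Eb4 A4 F#3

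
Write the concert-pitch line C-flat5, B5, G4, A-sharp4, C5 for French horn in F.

The French horn in F sounds a perfect fifth below written, so the written part must be a perfect fifth above concert — transpose each note up.
Cb5 -> Gb5
B5 -> F#6
G4 -> D5
A#4 -> E#5
C5 -> G5

Gb5 F#6 D5 E#5 G5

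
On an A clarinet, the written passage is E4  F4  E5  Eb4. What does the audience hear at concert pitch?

C#4 D4 C#5 C4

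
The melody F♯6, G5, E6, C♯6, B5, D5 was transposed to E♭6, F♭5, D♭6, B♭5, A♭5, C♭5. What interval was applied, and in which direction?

down an augmented second

Take the first pair: F#6 → Eb6. F to E spans 2 letter names, so the interval is some kind of second.
Eb6 to F#6 is 3 semitones, which makes it an augmented second; the second version is lower, so the direction is down.
Checking another pair — D5 → Cb5 — gives the same interval.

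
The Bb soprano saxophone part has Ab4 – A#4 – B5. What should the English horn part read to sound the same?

First find concert pitch: the Bb soprano saxophone sounds a major second below written, so Ab4 A#4 B5 sounds Gb4 G#4 A5.
Then write for English horn: it sounds a perfect fifth below written, so the part must be a perfect fifth above concert.
Gb4 → Db5
G#4 → D#5
A5 → E6

Db5 D#5 E6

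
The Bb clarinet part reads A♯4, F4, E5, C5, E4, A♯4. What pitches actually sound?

G#4 Eb4 D5 Bb4 D4 G#4

Written C4 on the Bb clarinet sounds as Bb3, a major second lower; apply that shift to every note.
A#4 becomes G#4
F4 becomes Eb4
E5 becomes D5
C5 becomes Bb4
E4 becomes D4
A#4 becomes G#4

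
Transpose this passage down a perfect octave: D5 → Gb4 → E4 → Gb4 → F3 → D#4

D5 to D4
Gb4 to Gb3
E4 to E3
Gb4 to Gb3
F3 to F2
D#4 to D#3

D4 Gb3 E3 Gb3 F2 D#3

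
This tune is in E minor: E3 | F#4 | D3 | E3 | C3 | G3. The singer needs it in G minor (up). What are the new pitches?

G3 A4 F3 G3 Eb3 Bb3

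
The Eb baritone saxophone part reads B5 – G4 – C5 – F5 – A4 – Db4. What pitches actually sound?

The Eb baritone saxophone sounds a major thirteenth below written, so transpose each written note down a major thirteenth.
B5 → D4
G4 → Bb2
C5 → Eb3
F5 → Ab3
A4 → C3
Db4 → Fb2

D4 Bb2 Eb3 Ab3 C3 Fb2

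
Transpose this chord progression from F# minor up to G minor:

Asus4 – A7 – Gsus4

F# minor up to G minor is a minor second; each chord root moves by that interval while the quality stays the same.
Asus4: root A up a minor second → Bb, giving Bbsus4.
A7: root A up a minor second → Bb, giving Bb7.
Gsus4: root G up a minor second → Ab, giving Absus4.

Bbsus4 Bb7 Absus4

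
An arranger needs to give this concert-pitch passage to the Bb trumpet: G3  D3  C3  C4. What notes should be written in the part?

Written C4 sounds as Bb3 on the Bb trumpet, so concert pitches are written a major second up.
G3 to A3
D3 to E3
C3 to D3
C4 to D4

A3 E3 D3 D4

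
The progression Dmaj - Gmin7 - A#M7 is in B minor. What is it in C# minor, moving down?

Emaj Amin7 B#M7

B minor down to C# minor is a minor seventh; each chord root moves by that interval while the quality stays the same.
Dmaj: root D down a minor seventh → E, giving Emaj.
Gmin7: root G down a minor seventh → A, giving Amin7.
A#M7: root A# down a minor seventh → B#, giving B#M7.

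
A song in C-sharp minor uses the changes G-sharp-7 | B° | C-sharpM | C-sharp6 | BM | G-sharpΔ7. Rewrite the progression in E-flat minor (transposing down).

Bb-7 Db° EbM Eb6 DbM BbΔ7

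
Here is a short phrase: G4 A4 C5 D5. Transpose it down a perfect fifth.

C4 D4 F4 G4

G4 gives C4
A4 gives D4
C5 gives F4
D5 gives G4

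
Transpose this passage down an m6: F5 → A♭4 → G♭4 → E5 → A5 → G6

A4 C4 Bb3 G#4 C#5 B5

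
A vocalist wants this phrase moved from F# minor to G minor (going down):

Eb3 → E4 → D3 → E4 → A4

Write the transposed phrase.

Fb2 F3 Eb2 F3 Bb3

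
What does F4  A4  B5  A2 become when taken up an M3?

A4 C#5 D#6 C#3

F4 becomes A4
A4 becomes C#5
B5 becomes D#6
A2 becomes C#3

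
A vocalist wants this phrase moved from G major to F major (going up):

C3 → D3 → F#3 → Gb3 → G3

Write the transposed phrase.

Bb3 C4 E4 Fb4 F4

G major to F major up is a minor seventh, so every note moves up by that interval.
C3 gives Bb3
D3 gives C4
F#3 gives E4
Gb3 gives Fb4
G3 gives F4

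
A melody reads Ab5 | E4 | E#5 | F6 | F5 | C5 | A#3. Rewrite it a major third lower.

Ab5 gives Fb5
E4 gives C4
E#5 gives C#5
F6 gives Db6
F5 gives Db5
C5 gives Ab4
A#3 gives F#3

Fb5 C4 C#5 Db6 Db5 Ab4 F#3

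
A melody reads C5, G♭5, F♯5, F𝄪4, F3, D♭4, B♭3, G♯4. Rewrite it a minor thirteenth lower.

C5 down a minor thirteenth is E3.
A minor thirteenth down from Gb5 gives Bb3.
A minor thirteenth down from F#5 gives A#3.
F##4: a thirteenth down reaches A, and 20 semitones makes it A##2.
F3 down a minor thirteenth is A1.
A minor thirteenth down from Db4 gives F2.
A minor thirteenth down from Bb3 gives D2.
G#4 down a minor thirteenth is B#2.

E3 Bb3 A#3 A##2 A1 F2 D2 B#2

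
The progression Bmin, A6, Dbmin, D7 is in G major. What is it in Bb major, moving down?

Dmin C6 Fbmin F7

G major down to Bb major is a major sixth; each chord root moves by that interval while the quality stays the same.
Bmin: root B down a major sixth → D, giving Dmin.
A6: root A down a major sixth → C, giving C6.
Dbmin: root Db down a major sixth → Fb, giving Fbmin.
D7: root D down a major sixth → F, giving F7.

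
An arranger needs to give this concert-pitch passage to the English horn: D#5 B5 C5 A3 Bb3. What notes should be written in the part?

A#5 F#6 G5 E4 F4

Written C4 sounds as F3 on the English horn, so concert pitches are written a perfect fifth up.
D#5 to A#5
B5 to F#6
C5 to G5
A3 to E4
Bb3 to F4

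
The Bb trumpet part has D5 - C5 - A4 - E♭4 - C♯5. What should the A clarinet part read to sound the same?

Eb5 Db5 Bb4 Fb4 D5

First find concert pitch: the Bb trumpet sounds a major second below written, so D5 C5 A4 E♭4 C♯5 sounds C5 Bb4 G4 Db4 B4.
Then write for A clarinet: it sounds a minor third below written, so the part must be a minor third above concert.
C5 → Eb5
Bb4 → Db5
G4 → Bb4
Db4 → Fb4
B4 → D5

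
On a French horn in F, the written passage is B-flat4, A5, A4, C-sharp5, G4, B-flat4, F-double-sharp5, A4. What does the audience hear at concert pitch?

Written C4 on the French horn in F sounds as F3, a perfect fifth lower; apply that shift to every note.
Bb4 gives Eb4
A5 gives D5
A4 gives D4
C#5 gives F#4
G4 gives C4
Bb4 gives Eb4
F##5 gives B#4
A4 gives D4

Eb4 D5 D4 F#4 C4 Eb4 B#4 D4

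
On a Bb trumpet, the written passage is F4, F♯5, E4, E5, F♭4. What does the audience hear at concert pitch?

Eb4 E5 D4 D5 Ebb4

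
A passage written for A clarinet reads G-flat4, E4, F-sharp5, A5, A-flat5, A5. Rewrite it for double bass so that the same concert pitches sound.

First find concert pitch: the A clarinet sounds a minor third below written, so G-flat4 E4 F-sharp5 A5 A-flat5 A5 sounds Eb4 C#4 D#5 F#5 F5 F#5.
Then write for double bass: it sounds a perfect octave below written, so the part must be a perfect octave above concert.
Eb4 → Eb5
C#4 → C#5
D#5 → D#6
F#5 → F#6
F5 → F6
F#5 → F#6

Eb5 C#5 D#6 F#6 F6 F#6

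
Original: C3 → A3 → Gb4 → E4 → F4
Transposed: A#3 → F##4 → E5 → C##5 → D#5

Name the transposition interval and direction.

up an augmented sixth

Take the first pair: C3 → A#3. C to A spans 6 letter names, so the interval is some kind of sixth.
C3 to A#3 is 10 semitones, which makes it an augmented sixth; the second version is higher, so the direction is up.
Checking another pair — F4 → D#5 — gives the same interval.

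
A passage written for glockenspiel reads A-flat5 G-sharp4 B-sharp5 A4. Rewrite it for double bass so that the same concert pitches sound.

First find concert pitch: the glockenspiel sounds a perfect fifteenth above written, so A-flat5 G-sharp4 B-sharp5 A4 sounds Ab7 G#6 B#7 A6.
Then write for double bass: it sounds a perfect octave below written, so the part must be a perfect octave above concert.
Ab7 → Ab8
G#6 → G#7
B#7 → B#8
A6 → A7

Ab8 G#7 B#8 A7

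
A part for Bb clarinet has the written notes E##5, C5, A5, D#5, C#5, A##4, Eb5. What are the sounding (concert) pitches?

Written C4 on the Bb clarinet sounds as Bb3, a major second lower; apply that shift to every note.
E##5 to D##5
C5 to Bb4
A5 to G5
D#5 to C#5
C#5 to B4
A##4 to G##4
Eb5 to Db5

D##5 Bb4 G5 C#5 B4 G##4 Db5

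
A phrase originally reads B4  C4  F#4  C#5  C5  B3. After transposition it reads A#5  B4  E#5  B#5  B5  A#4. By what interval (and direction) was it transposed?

up a major seventh

Take the first pair: B4 → A#5. B to A spans 7 letter names, so the interval is some kind of seventh.
B4 to A#5 is 11 semitones, which makes it a major seventh; the second version is higher, so the direction is up.
Checking another pair — B3 → A#4 — gives the same interval.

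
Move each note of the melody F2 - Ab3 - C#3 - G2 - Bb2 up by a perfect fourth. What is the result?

Bb2 Db4 F#3 C3 Eb3

F2 → Bb2
Ab3 → Db4
C#3 → F#3
G2 → C3
Bb2 → Eb3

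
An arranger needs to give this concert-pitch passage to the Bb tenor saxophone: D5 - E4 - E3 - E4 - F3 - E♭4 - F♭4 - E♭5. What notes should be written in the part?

Written C4 sounds as Bb2 on the Bb tenor saxophone, so concert pitches are written a major ninth up.
D5 → E6
E4 → F#5
E3 → F#4
E4 → F#5
F3 → G4
Eb4 → F5
Fb4 → Gb5
Eb5 → F6

E6 F#5 F#4 F#5 G4 F5 Gb5 F6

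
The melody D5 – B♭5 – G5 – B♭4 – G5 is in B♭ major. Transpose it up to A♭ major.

From B♭ up to A♭ is a minor seventh; apply that to each pitch.
D5 gives C6
Bb5 gives Ab6
G5 gives F6
Bb4 gives Ab5
G5 gives F6

C6 Ab6 F6 Ab5 F6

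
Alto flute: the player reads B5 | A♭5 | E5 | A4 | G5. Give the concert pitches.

Written C4 on the alto flute sounds as G3, a perfect fourth lower; apply that shift to every note.
B5 to F#5
Ab5 to Eb5
E5 to B4
A4 to E4
G5 to D5

F#5 Eb5 B4 E4 D5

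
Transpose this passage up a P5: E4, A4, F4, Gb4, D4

B4 E5 C5 Db5 A4

A perfect fifth up from E4 gives B4.
A4: a fifth up reaches E, and 7 semitones makes it E5.
A perfect fifth up from F4 gives C5.
A perfect fifth up from Gb4 gives Db5.
A perfect fifth up from D4 gives A4.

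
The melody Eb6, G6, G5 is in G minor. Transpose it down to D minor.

Bb5 D6 D5

From G down to D is a perfect fourth; apply that to each pitch.
Eb6 becomes Bb5
G6 becomes D6
G5 becomes D5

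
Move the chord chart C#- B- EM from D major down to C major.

B- A- DM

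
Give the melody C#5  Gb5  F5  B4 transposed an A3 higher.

E##5 B5 A#5 D##5

C#5 to E##5
Gb5 to B5
F5 to A#5
B4 to D##5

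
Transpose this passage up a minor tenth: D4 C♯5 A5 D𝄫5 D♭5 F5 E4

F5 E6 C7 Fbb6 Fb6 Ab6 G5

D4 gives F5
C#5 gives E6
A5 gives C7
Dbb5 gives Fbb6
Db5 gives Fb6
F5 gives Ab6
E4 gives G5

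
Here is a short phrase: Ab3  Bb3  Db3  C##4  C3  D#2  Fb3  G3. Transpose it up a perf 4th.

Db4 Eb4 Gb3 F##4 F3 G#2 Bbb3 C4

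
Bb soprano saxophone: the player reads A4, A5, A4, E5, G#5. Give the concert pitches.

The Bb soprano saxophone sounds a major second below written, so transpose each written note down a major second.
A4 becomes G4
A5 becomes G5
A4 becomes G4
E5 becomes D5
G#5 becomes F#5

G4 G5 G4 D5 F#5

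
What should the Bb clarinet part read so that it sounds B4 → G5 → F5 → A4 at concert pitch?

C#5 A5 G5 B4

Written C4 sounds as Bb3 on the Bb clarinet, so concert pitches are written a major second up.
B4 to C#5
G5 to A5
F5 to G5
A4 to B4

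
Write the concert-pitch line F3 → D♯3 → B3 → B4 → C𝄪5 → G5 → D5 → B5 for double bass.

The double bass sounds a perfect octave below written, so the written part must be a perfect octave above concert — transpose each note up.
F3 becomes F4
D#3 becomes D#4
B3 becomes B4
B4 becomes B5
C##5 becomes C##6
G5 becomes G6
D5 becomes D6
B5 becomes B6

F4 D#4 B4 B5 C##6 G6 D6 B6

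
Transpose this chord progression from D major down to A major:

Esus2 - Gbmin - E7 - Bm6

D major down to A major is a perfect fourth; each chord root moves by that interval while the quality stays the same.
Esus2: root E down a perfect fourth → B, giving Bsus2.
Gbmin: root Gb down a perfect fourth → Db, giving Dbmin.
E7: root E down a perfect fourth → B, giving B7.
Bm6: root B down a perfect fourth → F#, giving F#m6.

Bsus2 Dbmin B7 F#m6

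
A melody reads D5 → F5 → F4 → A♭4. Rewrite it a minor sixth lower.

F#4 A4 A3 C4

D5 down a minor sixth is F#4.
F5: a sixth down reaches A, and 8 semitones makes it A4.
F4 down a minor sixth is A3.
Ab4: a sixth down reaches C, and 8 semitones makes it C4.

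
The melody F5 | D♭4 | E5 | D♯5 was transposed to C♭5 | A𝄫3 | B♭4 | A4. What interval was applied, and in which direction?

down an augmented fourth

Take the first pair: F5 → Cb5. F to C spans 4 letter names, so the interval is some kind of fourth.
Cb5 to F5 is 6 semitones, which makes it an augmented fourth; the second version is lower, so the direction is down.
Checking another pair — D#5 → A4 — gives the same interval.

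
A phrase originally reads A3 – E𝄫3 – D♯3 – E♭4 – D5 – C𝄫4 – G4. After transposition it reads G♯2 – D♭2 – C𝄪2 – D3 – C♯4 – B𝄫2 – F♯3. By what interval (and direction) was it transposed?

From A3 to G#2 is 9 letter names — a ninth of some quality.
G#2 to A3 is 13 semitones, which makes it a minor ninth; the second version is lower, so the direction is down.
Checking another pair — G4 → F#3 — gives the same interval.

down a minor ninth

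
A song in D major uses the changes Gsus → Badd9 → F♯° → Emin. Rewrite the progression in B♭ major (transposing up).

D major up to B♭ major is a minor sixth; each chord root moves by that interval while the quality stays the same.
Gsus: root G up a minor sixth → Eb, giving Ebsus.
Badd9: root B up a minor sixth → G, giving Gadd9.
F♯°: root F♯ up a minor sixth → D, giving D°.
Emin: root E up a minor sixth → C, giving Cmin.

Ebsus Gadd9 D° Cmin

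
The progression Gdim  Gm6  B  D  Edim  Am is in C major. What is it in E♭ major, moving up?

C major up to E♭ major is a minor third; each chord root moves by that interval while the quality stays the same.
Gdim: root G up a minor third → Bb, giving Bbdim.
Gm6: root G up a minor third → Bb, giving Bbm6.
B: root B up a minor third → D, giving D.
D: root D up a minor third → F, giving F.
Edim: root E up a minor third → G, giving Gdim.
Am: root A up a minor third → C, giving Cm.

Bbdim Bbm6 D F Gdim Cm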